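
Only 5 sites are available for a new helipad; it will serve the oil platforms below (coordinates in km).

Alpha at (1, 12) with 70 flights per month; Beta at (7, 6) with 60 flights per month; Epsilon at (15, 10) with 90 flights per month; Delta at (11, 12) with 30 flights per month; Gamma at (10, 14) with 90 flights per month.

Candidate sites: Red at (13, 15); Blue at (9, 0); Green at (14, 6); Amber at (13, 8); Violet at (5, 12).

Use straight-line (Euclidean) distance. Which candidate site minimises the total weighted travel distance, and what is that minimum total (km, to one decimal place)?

Total weighted distance at each candidate:
  Red (13, 15): total = 2392.3
  Blue (9, 0): total = 4066.8
  Green (14, 6): total = 2799.6
  Amber (13, 8): total = 2257.4
  Violet (5, 12): total = 2242.0
Minimum is at Violet with total 2242.0 km.

Violet, total 2242.0 km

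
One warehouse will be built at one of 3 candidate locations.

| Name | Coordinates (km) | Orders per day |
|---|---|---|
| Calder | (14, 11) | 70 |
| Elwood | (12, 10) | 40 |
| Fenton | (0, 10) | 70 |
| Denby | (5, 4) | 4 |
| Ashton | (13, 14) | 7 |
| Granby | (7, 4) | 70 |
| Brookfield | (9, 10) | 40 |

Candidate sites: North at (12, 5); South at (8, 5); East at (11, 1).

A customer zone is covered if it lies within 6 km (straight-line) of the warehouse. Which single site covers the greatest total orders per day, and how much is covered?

North, covering 150

Coverage radius r = 6 km; a point is covered iff (Δx)²+(Δy)² ≤ 6² = 36.
  North (12, 5): covers {Elwood, Granby, Brookfield} → 150
  South (8, 5): covers {Denby, Granby, Brookfield} → 114
  East (11, 1): covers {Granby} → 70
Maximum coverage at North: 150 orders per day.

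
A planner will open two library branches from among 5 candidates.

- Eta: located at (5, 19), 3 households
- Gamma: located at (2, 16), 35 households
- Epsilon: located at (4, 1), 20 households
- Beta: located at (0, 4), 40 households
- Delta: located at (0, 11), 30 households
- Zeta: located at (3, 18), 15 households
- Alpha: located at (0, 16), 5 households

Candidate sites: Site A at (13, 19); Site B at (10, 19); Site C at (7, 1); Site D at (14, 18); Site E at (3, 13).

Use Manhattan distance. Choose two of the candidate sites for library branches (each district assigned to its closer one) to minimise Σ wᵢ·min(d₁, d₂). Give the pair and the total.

{Site C, Site E}, total 879

Evaluate every pair (each demand assigned to the nearer of the two):
  {Site C, Site E}: total = 879
  {Site B, Site E}: total = 1150
  {Site A, Site E}: total = 1159
  {Site D, Site E}: total = 1159
  {Site B, Site C}: total = 1555
  {Site A, Site C}: total = 1729
  {Site C, Site D}: total = 1735
  {Site A, Site B}: total = 2605
  {Site B, Site D}: total = 2605
  {Site A, Site D}: total = 3049
Best pair: {Site C, Site E} with total 879.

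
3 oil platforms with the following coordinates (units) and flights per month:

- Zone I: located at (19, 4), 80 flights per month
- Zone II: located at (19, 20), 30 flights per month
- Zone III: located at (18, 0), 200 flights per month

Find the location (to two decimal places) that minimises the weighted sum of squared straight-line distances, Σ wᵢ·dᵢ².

The minimiser of Σwᵢ‖p−pᵢ‖² is the weighted centroid p* = (Σwᵢpᵢ)/(Σwᵢ).
Σwᵢ = 310.
Σwᵢxᵢ = 80·19 + 30·19 + 200·18 = 5690.
Σwᵢyᵢ = 80·4 + 30·20 + 200·0 = 920.
x* = 5690/310 = 18.35, y* = 920/310 = 2.97.

(18.35, 2.97)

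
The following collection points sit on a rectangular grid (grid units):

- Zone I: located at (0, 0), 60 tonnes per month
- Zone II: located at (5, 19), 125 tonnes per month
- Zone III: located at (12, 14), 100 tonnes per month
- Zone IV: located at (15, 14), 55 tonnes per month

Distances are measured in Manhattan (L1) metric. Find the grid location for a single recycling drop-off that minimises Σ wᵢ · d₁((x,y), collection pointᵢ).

(5, 14)

Manhattan distance separates: Σwᵢ(|x−xᵢ|+|y−yᵢ|) = Σwᵢ|x−xᵢ| + Σwᵢ|y−yᵢ|, so x and y are optimised independently as 1-D weighted medians.
Total weight W = 340; half = 170.
x-coordinate, sorted with cumulative weight:
  x=0 (Zone I, w=60) cum 60
  x=5 (Zone II, w=125) cum 185  ← median
  x=12 (Zone III, w=100) cum 285
  x=15 (Zone IV, w=55) cum 340
⇒ x* = 5
y-coordinate, sorted with cumulative weight:
  y=0 (Zone I, w=60) cum 60
  y=14 (Zone III, w=100) cum 160
  y=14 (Zone IV, w=55) cum 215  ← median
  y=19 (Zone II, w=125) cum 340
⇒ y* = 14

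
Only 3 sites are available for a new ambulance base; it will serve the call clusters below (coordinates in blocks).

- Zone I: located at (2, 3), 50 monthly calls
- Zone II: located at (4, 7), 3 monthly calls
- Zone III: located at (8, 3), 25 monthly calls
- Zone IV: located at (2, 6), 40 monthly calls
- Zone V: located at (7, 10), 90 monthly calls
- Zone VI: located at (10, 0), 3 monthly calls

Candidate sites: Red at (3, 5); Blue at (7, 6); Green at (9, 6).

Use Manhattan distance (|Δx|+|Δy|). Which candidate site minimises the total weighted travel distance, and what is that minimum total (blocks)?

Blue, total 1099 blocks

Total weighted distance at each candidate:
  Red (3, 5): total = 1260
  Blue (7, 6): total = 1099
  Green (9, 6): total = 1459
Minimum is at Blue with total 1099 blocks.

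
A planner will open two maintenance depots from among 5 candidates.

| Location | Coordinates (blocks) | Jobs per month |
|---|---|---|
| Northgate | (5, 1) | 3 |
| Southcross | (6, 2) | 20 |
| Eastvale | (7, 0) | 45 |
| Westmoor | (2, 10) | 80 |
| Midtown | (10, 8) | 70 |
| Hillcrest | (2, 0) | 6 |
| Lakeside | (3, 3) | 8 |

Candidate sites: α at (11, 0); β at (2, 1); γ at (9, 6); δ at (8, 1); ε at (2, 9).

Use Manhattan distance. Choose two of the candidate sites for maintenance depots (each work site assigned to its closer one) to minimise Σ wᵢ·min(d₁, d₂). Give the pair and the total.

Evaluate every pair (each demand assigned to the nearer of the two):
  {γ, ε}: total = 927
  {δ, ε}: total = 967
  {β, ε}: total = 1119
  {α, ε}: total = 1161
  {β, γ}: total = 1339
  {γ, δ}: total = 1347
  {β, δ}: total = 1539
  {α, γ}: total = 1557
  {α, β}: total = 1669
  {α, δ}: total = 2087
Best pair: {γ, ε} with total 927.

{γ, ε}, total 927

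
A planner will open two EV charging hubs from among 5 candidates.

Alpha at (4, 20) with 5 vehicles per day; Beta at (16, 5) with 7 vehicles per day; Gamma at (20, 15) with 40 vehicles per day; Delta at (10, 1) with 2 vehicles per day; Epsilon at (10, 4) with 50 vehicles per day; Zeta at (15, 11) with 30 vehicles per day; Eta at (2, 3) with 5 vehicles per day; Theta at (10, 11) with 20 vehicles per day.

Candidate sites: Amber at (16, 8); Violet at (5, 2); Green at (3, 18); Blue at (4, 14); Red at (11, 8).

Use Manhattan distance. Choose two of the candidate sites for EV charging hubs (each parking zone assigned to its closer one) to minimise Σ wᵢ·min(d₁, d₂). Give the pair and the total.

Evaluate every pair (each demand assigned to the nearer of the two):
  {Amber, Red}: total = 1092
  {Amber, Violet}: total = 1238
  {Green, Red}: total = 1337
  {Blue, Red}: total = 1347
  {Violet, Red}: total = 1363
  {Amber, Green}: total = 1382
  {Amber, Blue}: total = 1382
  {Violet, Blue}: total = 1790
  {Violet, Green}: total = 2145
  {Green, Blue}: total = 2345
Best pair: {Amber, Red} with total 1092.

{Amber, Red}, total 1092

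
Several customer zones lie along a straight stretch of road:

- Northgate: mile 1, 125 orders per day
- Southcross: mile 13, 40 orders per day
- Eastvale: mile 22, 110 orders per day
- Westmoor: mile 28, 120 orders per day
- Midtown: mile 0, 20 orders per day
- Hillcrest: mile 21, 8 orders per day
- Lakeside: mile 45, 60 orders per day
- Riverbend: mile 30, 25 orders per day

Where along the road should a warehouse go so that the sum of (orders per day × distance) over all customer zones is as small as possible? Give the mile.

x = 22

For a sum of weighted absolute distances on a line, the optimum is the weighted median (not the mean). Total weight W = 508; half-weight = 254.
Sort by position and accumulate weight:
  mile 0 (Midtown, w=20) → cum 20
  mile 1 (Northgate, w=125) → cum 145
  mile 13 (Southcross, w=40) → cum 185
  mile 21 (Hillcrest, w=8) → cum 193
  mile 22 (Eastvale, w=110) → cum 303  ≥ 254 → median here
  mile 28 (Westmoor, w=120) → cum 423
  mile 30 (Riverbend, w=25) → cum 448
  mile 45 (Lakeside, w=60) → cum 508
Optimal location: mile 22.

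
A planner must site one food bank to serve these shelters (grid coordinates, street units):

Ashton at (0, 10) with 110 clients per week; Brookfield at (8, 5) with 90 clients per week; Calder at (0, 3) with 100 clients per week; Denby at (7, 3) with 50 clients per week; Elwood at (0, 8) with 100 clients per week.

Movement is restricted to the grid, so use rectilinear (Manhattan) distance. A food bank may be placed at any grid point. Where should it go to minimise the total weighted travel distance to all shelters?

(0, 5)

Manhattan distance separates: Σwᵢ(|x−xᵢ|+|y−yᵢ|) = Σwᵢ|x−xᵢ| + Σwᵢ|y−yᵢ|, so x and y are optimised independently as 1-D weighted medians.
Total weight W = 450; half = 225.
x-coordinate, sorted with cumulative weight:
  x=0 (Ashton, w=110) cum 110
  x=0 (Calder, w=100) cum 210
  x=0 (Elwood, w=100) cum 310  ← median
  x=7 (Denby, w=50) cum 360
  x=8 (Brookfield, w=90) cum 450
⇒ x* = 0
y-coordinate, sorted with cumulative weight:
  y=3 (Calder, w=100) cum 100
  y=3 (Denby, w=50) cum 150
  y=5 (Brookfield, w=90) cum 240  ← median
  y=8 (Elwood, w=100) cum 340
  y=10 (Ashton, w=110) cum 450
⇒ y* = 5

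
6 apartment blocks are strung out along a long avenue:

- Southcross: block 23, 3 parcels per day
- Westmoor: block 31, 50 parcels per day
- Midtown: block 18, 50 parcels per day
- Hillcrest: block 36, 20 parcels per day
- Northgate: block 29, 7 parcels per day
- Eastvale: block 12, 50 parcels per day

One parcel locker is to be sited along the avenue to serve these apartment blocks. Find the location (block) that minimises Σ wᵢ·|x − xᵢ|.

x = 18

For a sum of weighted absolute distances on a line, the optimum is the weighted median (not the mean). Total weight W = 180; half-weight = 90.
Sort by position and accumulate weight:
  block 12 (Eastvale, w=50) → cum 50
  block 18 (Midtown, w=50) → cum 100  ≥ 90 → median here
  block 23 (Southcross, w=3) → cum 103
  block 29 (Northgate, w=7) → cum 110
  block 31 (Westmoor, w=50) → cum 160
  block 36 (Hillcrest, w=20) → cum 180
Optimal location: block 18.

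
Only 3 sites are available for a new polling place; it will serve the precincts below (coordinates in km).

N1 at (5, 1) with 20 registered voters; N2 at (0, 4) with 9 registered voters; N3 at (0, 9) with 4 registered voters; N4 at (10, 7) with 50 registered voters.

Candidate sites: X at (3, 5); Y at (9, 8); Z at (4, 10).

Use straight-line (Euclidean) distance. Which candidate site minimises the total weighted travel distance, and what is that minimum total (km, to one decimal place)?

Total weighted distance at each candidate:
  X (3, 5): total = 501.9
  Y (9, 8): total = 356.8
  Z (4, 10): total = 597.9
Minimum is at Y with total 356.8 km.

Y, total 356.8 km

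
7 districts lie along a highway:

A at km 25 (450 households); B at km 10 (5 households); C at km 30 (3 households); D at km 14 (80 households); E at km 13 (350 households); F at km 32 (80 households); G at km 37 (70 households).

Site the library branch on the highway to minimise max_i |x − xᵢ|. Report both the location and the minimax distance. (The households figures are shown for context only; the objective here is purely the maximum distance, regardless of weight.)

location 23.5, max distance 13.5

The 1-center on a line is the midpoint of the two extreme points: leftmost at 10, rightmost at 37.
Optimal location = (10 + 37)/2 = 23.5; maximum distance = (37 − 10)/2 = 13.5.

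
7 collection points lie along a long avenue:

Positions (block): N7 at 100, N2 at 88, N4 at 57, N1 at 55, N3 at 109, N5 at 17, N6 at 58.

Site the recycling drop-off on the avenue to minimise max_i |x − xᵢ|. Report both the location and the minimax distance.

The 1-center on a line is the midpoint of the two extreme points: leftmost at 17, rightmost at 109.
Optimal location = (17 + 109)/2 = 63; maximum distance = (109 − 17)/2 = 46.

location 63, max distance 46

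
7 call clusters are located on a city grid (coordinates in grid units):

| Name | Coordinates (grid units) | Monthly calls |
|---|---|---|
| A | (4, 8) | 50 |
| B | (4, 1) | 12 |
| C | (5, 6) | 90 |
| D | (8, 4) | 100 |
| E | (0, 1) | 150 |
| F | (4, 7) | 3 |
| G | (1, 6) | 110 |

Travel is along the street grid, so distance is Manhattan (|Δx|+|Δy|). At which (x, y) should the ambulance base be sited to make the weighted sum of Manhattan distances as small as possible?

Manhattan distance separates: Σwᵢ(|x−xᵢ|+|y−yᵢ|) = Σwᵢ|x−xᵢ| + Σwᵢ|y−yᵢ|, so x and y are optimised independently as 1-D weighted medians.
Total weight W = 515; half = 257.5.
x-coordinate, sorted with cumulative weight:
  x=0 (E, w=150) cum 150
  x=1 (G, w=110) cum 260  ← median
  x=4 (A, w=50) cum 310
  x=4 (B, w=12) cum 322
  x=4 (F, w=3) cum 325
  x=5 (C, w=90) cum 415
  x=8 (D, w=100) cum 515
⇒ x* = 1
y-coordinate, sorted with cumulative weight:
  y=1 (B, w=12) cum 12
  y=1 (E, w=150) cum 162
  y=4 (D, w=100) cum 262  ← median
  y=6 (C, w=90) cum 352
  y=6 (G, w=110) cum 462
  y=7 (F, w=3) cum 465
  y=8 (A, w=50) cum 515
⇒ y* = 4

(1, 4)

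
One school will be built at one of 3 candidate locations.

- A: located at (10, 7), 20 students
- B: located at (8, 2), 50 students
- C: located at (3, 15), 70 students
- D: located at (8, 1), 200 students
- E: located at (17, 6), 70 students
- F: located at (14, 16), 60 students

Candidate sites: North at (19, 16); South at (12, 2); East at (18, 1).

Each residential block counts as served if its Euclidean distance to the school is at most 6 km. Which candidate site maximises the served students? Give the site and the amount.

South, covering 270

Coverage radius r = 6 km; a point is covered iff (Δx)²+(Δy)² ≤ 6² = 36.
  North (19, 16): covers {F} → 60
  South (12, 2): covers {A, B, D} → 270
  East (18, 1): covers {E} → 70
Maximum coverage at South: 270 students.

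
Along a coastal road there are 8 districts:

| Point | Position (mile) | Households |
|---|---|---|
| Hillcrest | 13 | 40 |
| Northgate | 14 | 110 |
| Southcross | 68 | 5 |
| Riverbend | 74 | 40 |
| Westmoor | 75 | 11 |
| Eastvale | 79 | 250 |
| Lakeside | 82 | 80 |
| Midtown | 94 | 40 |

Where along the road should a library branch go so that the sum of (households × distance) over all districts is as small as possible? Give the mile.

For a sum of weighted absolute distances on a line, the optimum is the weighted median (not the mean). Total weight W = 576; half-weight = 288.
Sort by position and accumulate weight:
  mile 13 (Hillcrest, w=40) → cum 40
  mile 14 (Northgate, w=110) → cum 150
  mile 68 (Southcross, w=5) → cum 155
  mile 74 (Riverbend, w=40) → cum 195
  mile 75 (Westmoor, w=11) → cum 206
  mile 79 (Eastvale, w=250) → cum 456  ≥ 288 → median here
  mile 82 (Lakeside, w=80) → cum 536
  mile 94 (Midtown, w=40) → cum 576
Optimal location: mile 79.

x = 79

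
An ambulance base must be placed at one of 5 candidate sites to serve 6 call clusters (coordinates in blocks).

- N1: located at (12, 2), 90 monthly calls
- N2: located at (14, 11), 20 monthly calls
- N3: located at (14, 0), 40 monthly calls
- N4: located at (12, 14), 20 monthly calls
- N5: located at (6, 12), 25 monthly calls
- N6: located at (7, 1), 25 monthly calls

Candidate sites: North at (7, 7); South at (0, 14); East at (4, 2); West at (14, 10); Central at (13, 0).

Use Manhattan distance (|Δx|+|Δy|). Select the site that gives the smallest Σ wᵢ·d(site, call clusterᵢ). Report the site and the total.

Central, total 1500 blocks

Total weighted distance at each candidate:
  North (7, 7): total = 2220
  South (0, 14): total = 4560
  East (4, 2): total = 2380
  West (14, 10): total = 2090
  Central (13, 0): total = 1500
Minimum is at Central with total 1500 blocks.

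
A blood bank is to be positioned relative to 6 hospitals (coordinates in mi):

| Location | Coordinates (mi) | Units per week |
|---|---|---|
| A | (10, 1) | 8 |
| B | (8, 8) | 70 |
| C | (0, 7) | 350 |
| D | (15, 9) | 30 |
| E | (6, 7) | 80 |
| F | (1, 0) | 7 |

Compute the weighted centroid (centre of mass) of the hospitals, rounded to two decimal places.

(2.89, 7.06)

The minimiser of Σwᵢ‖p−pᵢ‖² is the weighted centroid p* = (Σwᵢpᵢ)/(Σwᵢ).
Σwᵢ = 545.
Σwᵢxᵢ = 8·10 + 70·8 + 350·0 + 30·15 + 80·6 + 7·1 = 1577.
Σwᵢyᵢ = 8·1 + 70·8 + 350·7 + 30·9 + 80·7 + 7·0 = 3848.
x* = 1577/545 = 2.89, y* = 3848/545 = 7.06.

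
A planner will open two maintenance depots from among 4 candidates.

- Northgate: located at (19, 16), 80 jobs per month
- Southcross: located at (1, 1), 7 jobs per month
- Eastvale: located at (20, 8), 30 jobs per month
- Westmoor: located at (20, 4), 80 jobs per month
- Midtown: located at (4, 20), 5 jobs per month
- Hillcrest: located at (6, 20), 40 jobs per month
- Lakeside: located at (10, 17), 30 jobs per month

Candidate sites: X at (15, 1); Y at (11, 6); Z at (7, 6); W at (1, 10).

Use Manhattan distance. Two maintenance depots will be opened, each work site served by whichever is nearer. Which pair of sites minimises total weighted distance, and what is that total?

Evaluate every pair (each demand assigned to the nearer of the two):
  {X, Z}: total = 3702
  {X, W}: total = 3728
  {X, Y}: total = 3733
  {Y, W}: total = 3738
  {Y, Z}: total = 3772
  {Z, W}: total = 4558
Best pair: {X, Z} with total 3702.

{X, Z}, total 3702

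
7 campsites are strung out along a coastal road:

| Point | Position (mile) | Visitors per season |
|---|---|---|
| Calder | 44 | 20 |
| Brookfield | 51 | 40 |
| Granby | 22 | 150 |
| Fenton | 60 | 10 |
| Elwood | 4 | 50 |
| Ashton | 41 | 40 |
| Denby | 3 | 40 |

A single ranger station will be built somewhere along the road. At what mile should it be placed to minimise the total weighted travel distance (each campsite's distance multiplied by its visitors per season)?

For a sum of weighted absolute distances on a line, the optimum is the weighted median (not the mean). Total weight W = 350; half-weight = 175.
Sort by position and accumulate weight:
  mile 3 (Denby, w=40) → cum 40
  mile 4 (Elwood, w=50) → cum 90
  mile 22 (Granby, w=150) → cum 240  ≥ 175 → median here
  mile 41 (Ashton, w=40) → cum 280
  mile 44 (Calder, w=20) → cum 300
  mile 51 (Brookfield, w=40) → cum 340
  mile 60 (Fenton, w=10) → cum 350
Optimal location: mile 22.

x = 22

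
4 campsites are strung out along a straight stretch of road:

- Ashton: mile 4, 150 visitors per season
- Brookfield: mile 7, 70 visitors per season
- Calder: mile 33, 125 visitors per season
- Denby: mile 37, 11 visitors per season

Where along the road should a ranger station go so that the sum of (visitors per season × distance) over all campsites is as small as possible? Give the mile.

For a sum of weighted absolute distances on a line, the optimum is the weighted median (not the mean). Total weight W = 356; half-weight = 178.
Sort by position and accumulate weight:
  mile 4 (Ashton, w=150) → cum 150
  mile 7 (Brookfield, w=70) → cum 220  ≥ 178 → median here
  mile 33 (Calder, w=125) → cum 345
  mile 37 (Denby, w=11) → cum 356
Optimal location: mile 7.

x = 7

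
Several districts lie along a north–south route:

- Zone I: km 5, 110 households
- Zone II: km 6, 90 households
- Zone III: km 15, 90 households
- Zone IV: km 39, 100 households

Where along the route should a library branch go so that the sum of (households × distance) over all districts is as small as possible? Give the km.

x = 6

For a sum of weighted absolute distances on a line, the optimum is the weighted median (not the mean). Total weight W = 390; half-weight = 195.
Sort by position and accumulate weight:
  km 5 (Zone I, w=110) → cum 110
  km 6 (Zone II, w=90) → cum 200  ≥ 195 → median here
  km 15 (Zone III, w=90) → cum 290
  km 39 (Zone IV, w=100) → cum 390
Optimal location: km 6.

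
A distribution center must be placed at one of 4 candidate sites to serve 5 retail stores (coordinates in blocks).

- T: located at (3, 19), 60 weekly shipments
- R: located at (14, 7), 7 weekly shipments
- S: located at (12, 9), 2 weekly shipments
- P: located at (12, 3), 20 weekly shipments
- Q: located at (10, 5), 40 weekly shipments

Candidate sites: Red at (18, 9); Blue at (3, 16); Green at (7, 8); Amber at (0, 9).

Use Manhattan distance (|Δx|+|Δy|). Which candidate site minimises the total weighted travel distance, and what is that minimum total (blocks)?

Total weighted distance at each candidate:
  Red (18, 9): total = 2274
  Blue (3, 16): total = 1512
  Green (7, 8): total = 1408
  Amber (0, 9): total = 1836
Minimum is at Green with total 1408 blocks.

Green, total 1408 blocks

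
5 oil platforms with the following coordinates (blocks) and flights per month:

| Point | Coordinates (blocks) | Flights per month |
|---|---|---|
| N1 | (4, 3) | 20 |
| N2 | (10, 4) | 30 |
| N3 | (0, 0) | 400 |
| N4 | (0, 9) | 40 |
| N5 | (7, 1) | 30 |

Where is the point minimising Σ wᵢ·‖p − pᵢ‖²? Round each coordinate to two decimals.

The minimiser of Σwᵢ‖p−pᵢ‖² is the weighted centroid p* = (Σwᵢpᵢ)/(Σwᵢ).
Σwᵢ = 520.
Σwᵢxᵢ = 20·4 + 30·10 + 400·0 + 40·0 + 30·7 = 590.
Σwᵢyᵢ = 20·3 + 30·4 + 400·0 + 40·9 + 30·1 = 570.
x* = 590/520 = 1.13, y* = 570/520 = 1.10.

(1.13, 1.10)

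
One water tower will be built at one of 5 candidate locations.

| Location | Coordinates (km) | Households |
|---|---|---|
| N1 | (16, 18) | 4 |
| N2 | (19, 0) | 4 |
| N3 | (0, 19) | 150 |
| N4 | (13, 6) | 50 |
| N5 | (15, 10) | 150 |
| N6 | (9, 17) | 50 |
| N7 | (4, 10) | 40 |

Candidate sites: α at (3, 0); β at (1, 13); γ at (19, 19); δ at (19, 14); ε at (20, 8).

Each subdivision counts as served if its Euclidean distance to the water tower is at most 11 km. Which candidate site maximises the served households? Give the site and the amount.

Coverage radius r = 11 km; a point is covered iff (Δx)²+(Δy)² ≤ 11² = 121.
  α (3, 0): covers {N7} → 40
  β (1, 13): covers {N3, N6, N7} → 240
  γ (19, 19): covers {N1, N5, N6} → 204
  δ (19, 14): covers {N1, N4, N5, N6} → 254
  ε (20, 8): covers {N1, N2, N4, N5} → 208
Maximum coverage at δ: 254 households.

δ, covering 254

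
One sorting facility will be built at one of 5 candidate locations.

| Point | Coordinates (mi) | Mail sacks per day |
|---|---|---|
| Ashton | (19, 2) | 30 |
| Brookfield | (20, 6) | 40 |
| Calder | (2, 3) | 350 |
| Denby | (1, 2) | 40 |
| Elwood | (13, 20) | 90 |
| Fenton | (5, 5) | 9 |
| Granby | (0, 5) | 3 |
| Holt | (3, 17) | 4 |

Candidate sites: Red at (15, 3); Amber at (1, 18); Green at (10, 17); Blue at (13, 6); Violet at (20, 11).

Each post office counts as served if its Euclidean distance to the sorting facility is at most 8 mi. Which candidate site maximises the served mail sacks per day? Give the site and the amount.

Green, covering 94

Coverage radius r = 8 mi; a point is covered iff (Δx)²+(Δy)² ≤ 8² = 64.
  Red (15, 3): covers {Ashton, Brookfield} → 70
  Amber (1, 18): covers {Holt} → 4
  Green (10, 17): covers {Elwood, Holt} → 94
  Blue (13, 6): covers {Ashton, Brookfield} → 70
  Violet (20, 11): covers {Brookfield} → 40
Maximum coverage at Green: 94 mail sacks per day.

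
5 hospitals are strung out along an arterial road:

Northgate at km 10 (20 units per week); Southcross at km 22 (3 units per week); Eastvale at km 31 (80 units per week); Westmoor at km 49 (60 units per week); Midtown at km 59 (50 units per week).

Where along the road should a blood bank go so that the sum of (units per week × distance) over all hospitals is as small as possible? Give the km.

x = 49

For a sum of weighted absolute distances on a line, the optimum is the weighted median (not the mean). Total weight W = 213; half-weight = 106.5.
Sort by position and accumulate weight:
  km 10 (Northgate, w=20) → cum 20
  km 22 (Southcross, w=3) → cum 23
  km 31 (Eastvale, w=80) → cum 103
  km 49 (Westmoor, w=60) → cum 163  ≥ 106.5 → median here
  km 59 (Midtown, w=50) → cum 213
Optimal location: km 49.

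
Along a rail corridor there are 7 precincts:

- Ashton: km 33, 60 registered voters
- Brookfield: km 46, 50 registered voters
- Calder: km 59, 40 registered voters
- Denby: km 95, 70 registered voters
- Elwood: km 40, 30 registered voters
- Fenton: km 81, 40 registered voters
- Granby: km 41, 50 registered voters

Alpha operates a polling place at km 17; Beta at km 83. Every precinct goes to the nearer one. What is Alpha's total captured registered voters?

190

The indifferent point is the midpoint (17+83)/2 = 50; precincts left of it (closer to Alpha at 17) go to Alpha, those right go to Beta.
  Ashton at 33 (w=60) → Alpha
  Elwood at 40 (w=30) → Alpha
  Granby at 41 (w=50) → Alpha
  Brookfield at 46 (w=50) → Alpha
  Calder at 59 (w=40) → Beta
  Fenton at 81 (w=40) → Beta
  Denby at 95 (w=70) → Beta
Alpha captures 190; Beta captures 150.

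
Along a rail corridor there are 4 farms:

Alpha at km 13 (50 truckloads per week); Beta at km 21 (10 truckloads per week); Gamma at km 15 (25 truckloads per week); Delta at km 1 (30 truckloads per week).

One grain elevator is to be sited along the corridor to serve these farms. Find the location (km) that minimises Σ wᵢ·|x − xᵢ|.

For a sum of weighted absolute distances on a line, the optimum is the weighted median (not the mean). Total weight W = 115; half-weight = 57.5.
Sort by position and accumulate weight:
  km 1 (Delta, w=30) → cum 30
  km 13 (Alpha, w=50) → cum 80  ≥ 57.5 → median here
  km 15 (Gamma, w=25) → cum 105
  km 21 (Beta, w=10) → cum 115
Optimal location: km 13.

x = 13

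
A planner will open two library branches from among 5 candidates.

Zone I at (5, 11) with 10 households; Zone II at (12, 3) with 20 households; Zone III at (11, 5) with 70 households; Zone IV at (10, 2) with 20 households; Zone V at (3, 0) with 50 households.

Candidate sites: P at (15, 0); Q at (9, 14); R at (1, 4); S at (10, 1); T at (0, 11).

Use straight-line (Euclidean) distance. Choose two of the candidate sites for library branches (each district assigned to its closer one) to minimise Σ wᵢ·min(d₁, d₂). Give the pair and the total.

{R, S}, total 669.4

Evaluate every pair (each demand assigned to the nearer of the two):
  {R, S}: total = 669.4
  {Q, S}: total = 768.7
  {S, T}: total = 768.7
  {P, S}: total = 830.5
  {P, R}: total = 945.0
  {P, T}: total = 1260.9
  {P, Q}: total = 1290.8
  {Q, R}: total = 1324.3
  {R, T}: total = 1382.4
  {Q, T}: total = 1734.3
Best pair: {R, S} with total 669.4.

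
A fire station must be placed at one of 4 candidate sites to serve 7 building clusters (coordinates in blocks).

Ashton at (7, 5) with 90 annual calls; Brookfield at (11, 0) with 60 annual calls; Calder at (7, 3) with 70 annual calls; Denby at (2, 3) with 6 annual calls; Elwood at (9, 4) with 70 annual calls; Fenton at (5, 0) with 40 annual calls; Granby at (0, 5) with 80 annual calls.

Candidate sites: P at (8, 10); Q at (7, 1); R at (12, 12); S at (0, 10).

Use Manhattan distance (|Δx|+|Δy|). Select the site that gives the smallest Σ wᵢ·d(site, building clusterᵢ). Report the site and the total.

Q, total 2192 blocks

Total weighted distance at each candidate:
  P (8, 10): total = 4008
  Q (7, 1): total = 2192
  R (12, 12): total = 6004
  S (0, 10): total = 5424
Minimum is at Q with total 2192 blocks.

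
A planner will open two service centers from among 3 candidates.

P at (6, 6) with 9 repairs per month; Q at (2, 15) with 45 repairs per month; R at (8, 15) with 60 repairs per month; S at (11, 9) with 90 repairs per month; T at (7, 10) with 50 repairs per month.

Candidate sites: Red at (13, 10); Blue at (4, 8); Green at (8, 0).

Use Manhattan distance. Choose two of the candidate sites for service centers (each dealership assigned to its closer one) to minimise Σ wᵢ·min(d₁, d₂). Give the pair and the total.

{Red, Blue}, total 1561

Evaluate every pair (each demand assigned to the nearer of the two):
  {Red, Blue}: total = 1561
  {Red, Green}: total = 1962
  {Blue, Green}: total = 2071
Best pair: {Red, Blue} with total 1561.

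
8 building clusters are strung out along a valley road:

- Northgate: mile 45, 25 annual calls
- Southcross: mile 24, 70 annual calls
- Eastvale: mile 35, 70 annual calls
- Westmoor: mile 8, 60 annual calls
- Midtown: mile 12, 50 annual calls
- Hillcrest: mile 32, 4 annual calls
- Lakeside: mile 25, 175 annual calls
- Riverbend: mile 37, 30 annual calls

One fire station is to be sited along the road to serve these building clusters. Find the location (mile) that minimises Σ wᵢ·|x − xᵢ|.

For a sum of weighted absolute distances on a line, the optimum is the weighted median (not the mean). Total weight W = 484; half-weight = 242.
Sort by position and accumulate weight:
  mile 8 (Westmoor, w=60) → cum 60
  mile 12 (Midtown, w=50) → cum 110
  mile 24 (Southcross, w=70) → cum 180
  mile 25 (Lakeside, w=175) → cum 355  ≥ 242 → median here
  mile 32 (Hillcrest, w=4) → cum 359
  mile 35 (Eastvale, w=70) → cum 429
  mile 37 (Riverbend, w=30) → cum 459
  mile 45 (Northgate, w=25) → cum 484
Optimal location: mile 25.

x = 25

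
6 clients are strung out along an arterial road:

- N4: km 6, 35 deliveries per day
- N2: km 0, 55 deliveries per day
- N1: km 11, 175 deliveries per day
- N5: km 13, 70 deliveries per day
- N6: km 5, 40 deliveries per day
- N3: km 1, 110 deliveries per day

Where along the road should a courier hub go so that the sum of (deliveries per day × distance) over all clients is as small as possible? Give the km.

For a sum of weighted absolute distances on a line, the optimum is the weighted median (not the mean). Total weight W = 485; half-weight = 242.5.
Sort by position and accumulate weight:
  km 0 (N2, w=55) → cum 55
  km 1 (N3, w=110) → cum 165
  km 5 (N6, w=40) → cum 205
  km 6 (N4, w=35) → cum 240
  km 11 (N1, w=175) → cum 415  ≥ 242.5 → median here
  km 13 (N5, w=70) → cum 485
Optimal location: km 11.

x = 11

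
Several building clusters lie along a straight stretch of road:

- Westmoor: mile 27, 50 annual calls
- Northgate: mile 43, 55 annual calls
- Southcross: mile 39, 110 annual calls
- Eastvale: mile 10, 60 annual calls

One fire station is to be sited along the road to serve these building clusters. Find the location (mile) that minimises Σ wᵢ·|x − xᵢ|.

For a sum of weighted absolute distances on a line, the optimum is the weighted median (not the mean). Total weight W = 275; half-weight = 137.5.
Sort by position and accumulate weight:
  mile 10 (Eastvale, w=60) → cum 60
  mile 27 (Westmoor, w=50) → cum 110
  mile 39 (Southcross, w=110) → cum 220  ≥ 137.5 → median here
  mile 43 (Northgate, w=55) → cum 275
Optimal location: mile 39.

x = 39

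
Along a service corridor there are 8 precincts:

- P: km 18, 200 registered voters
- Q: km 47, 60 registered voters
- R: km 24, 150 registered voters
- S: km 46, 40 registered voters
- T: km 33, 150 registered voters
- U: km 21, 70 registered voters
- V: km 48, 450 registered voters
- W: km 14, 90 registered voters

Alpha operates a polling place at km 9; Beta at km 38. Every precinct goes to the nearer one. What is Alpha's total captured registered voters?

360

The indifferent point is the midpoint (9+38)/2 = 23.5; precincts left of it (closer to Alpha at 9) go to Alpha, those right go to Beta.
  W at 14 (w=90) → Alpha
  P at 18 (w=200) → Alpha
  U at 21 (w=70) → Alpha
  R at 24 (w=150) → Beta
  T at 33 (w=150) → Beta
  S at 46 (w=40) → Beta
  Q at 47 (w=60) → Beta
  V at 48 (w=450) → Beta
Alpha captures 360; Beta captures 850.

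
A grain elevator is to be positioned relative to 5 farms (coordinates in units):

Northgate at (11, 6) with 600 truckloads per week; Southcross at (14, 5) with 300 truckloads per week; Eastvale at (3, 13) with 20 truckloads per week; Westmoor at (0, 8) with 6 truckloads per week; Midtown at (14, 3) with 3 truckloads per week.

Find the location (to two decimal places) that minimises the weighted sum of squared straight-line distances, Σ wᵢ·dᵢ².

The minimiser of Σwᵢ‖p−pᵢ‖² is the weighted centroid p* = (Σwᵢpᵢ)/(Σwᵢ).
Σwᵢ = 929.
Σwᵢxᵢ = 600·11 + 300·14 + 20·3 + 6·0 + 3·14 = 10902.
Σwᵢyᵢ = 600·6 + 300·5 + 20·13 + 6·8 + 3·3 = 5417.
x* = 10902/929 = 11.74, y* = 5417/929 = 5.83.

(11.74, 5.83)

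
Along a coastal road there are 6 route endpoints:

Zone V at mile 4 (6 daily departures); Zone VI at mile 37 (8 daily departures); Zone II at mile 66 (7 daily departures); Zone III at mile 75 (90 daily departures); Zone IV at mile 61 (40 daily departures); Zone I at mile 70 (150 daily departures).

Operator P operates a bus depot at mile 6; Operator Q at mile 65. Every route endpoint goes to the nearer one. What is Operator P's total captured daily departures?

The indifferent point is the midpoint (6+65)/2 = 35.5; route endpoints left of it (closer to Operator P at 6) go to Operator P, those right go to Operator Q.
  Zone V at 4 (w=6) → Operator P
  Zone VI at 37 (w=8) → Operator Q
  Zone IV at 61 (w=40) → Operator Q
  Zone II at 66 (w=7) → Operator Q
  Zone I at 70 (w=150) → Operator Q
  Zone III at 75 (w=90) → Operator Q
Operator P captures 6; Operator Q captures 295.

6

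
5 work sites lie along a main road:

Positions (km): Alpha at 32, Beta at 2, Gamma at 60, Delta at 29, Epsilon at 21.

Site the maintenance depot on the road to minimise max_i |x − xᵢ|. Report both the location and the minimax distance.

The 1-center on a line is the midpoint of the two extreme points: leftmost at 2, rightmost at 60.
Optimal location = (2 + 60)/2 = 31; maximum distance = (60 − 2)/2 = 29.

location 31, max distance 29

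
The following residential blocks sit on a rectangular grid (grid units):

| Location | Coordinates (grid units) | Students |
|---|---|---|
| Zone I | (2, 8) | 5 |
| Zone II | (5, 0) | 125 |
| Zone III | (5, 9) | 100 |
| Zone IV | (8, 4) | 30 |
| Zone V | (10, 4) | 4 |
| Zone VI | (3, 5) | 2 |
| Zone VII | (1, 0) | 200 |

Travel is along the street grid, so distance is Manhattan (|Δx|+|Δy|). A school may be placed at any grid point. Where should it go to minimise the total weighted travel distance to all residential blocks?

Manhattan distance separates: Σwᵢ(|x−xᵢ|+|y−yᵢ|) = Σwᵢ|x−xᵢ| + Σwᵢ|y−yᵢ|, so x and y are optimised independently as 1-D weighted medians.
Total weight W = 466; half = 233.
x-coordinate, sorted with cumulative weight:
  x=1 (Zone VII, w=200) cum 200
  x=2 (Zone I, w=5) cum 205
  x=3 (Zone VI, w=2) cum 207
  x=5 (Zone II, w=125) cum 332  ← median
  x=5 (Zone III, w=100) cum 432
  x=8 (Zone IV, w=30) cum 462
  x=10 (Zone V, w=4) cum 466
⇒ x* = 5
y-coordinate, sorted with cumulative weight:
  y=0 (Zone II, w=125) cum 125
  y=0 (Zone VII, w=200) cum 325  ← median
  y=4 (Zone IV, w=30) cum 355
  y=4 (Zone V, w=4) cum 359
  y=5 (Zone VI, w=2) cum 361
  y=8 (Zone I, w=5) cum 366
  y=9 (Zone III, w=100) cum 466
⇒ y* = 0

(5, 0)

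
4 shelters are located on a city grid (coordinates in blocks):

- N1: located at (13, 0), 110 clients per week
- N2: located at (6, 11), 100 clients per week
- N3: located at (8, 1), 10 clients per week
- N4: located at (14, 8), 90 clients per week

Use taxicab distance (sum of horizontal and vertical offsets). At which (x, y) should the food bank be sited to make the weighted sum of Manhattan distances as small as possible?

Manhattan distance separates: Σwᵢ(|x−xᵢ|+|y−yᵢ|) = Σwᵢ|x−xᵢ| + Σwᵢ|y−yᵢ|, so x and y are optimised independently as 1-D weighted medians.
Total weight W = 310; half = 155.
x-coordinate, sorted with cumulative weight:
  x=6 (N2, w=100) cum 100
  x=8 (N3, w=10) cum 110
  x=13 (N1, w=110) cum 220  ← median
  x=14 (N4, w=90) cum 310
⇒ x* = 13
y-coordinate, sorted with cumulative weight:
  y=0 (N1, w=110) cum 110
  y=1 (N3, w=10) cum 120
  y=8 (N4, w=90) cum 210  ← median
  y=11 (N2, w=100) cum 310
⇒ y* = 8

(13, 8)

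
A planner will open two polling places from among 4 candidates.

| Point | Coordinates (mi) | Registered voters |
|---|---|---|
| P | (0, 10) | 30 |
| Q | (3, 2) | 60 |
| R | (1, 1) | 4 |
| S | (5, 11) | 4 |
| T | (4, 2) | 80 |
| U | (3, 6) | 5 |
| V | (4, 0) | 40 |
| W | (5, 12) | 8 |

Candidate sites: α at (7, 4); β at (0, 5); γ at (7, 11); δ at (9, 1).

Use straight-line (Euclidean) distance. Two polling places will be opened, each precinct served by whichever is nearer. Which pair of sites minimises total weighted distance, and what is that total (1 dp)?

{α, β}, total 1020.4

Evaluate every pair (each demand assigned to the nearer of the two):
  {α, β}: total = 1020.4
  {α, γ}: total = 1044.0
  {β, γ}: total = 1118.9
  {β, δ}: total = 1140.9
  {α, δ}: total = 1177.6
  {γ, δ}: total = 1278.9
Best pair: {α, β} with total 1020.4.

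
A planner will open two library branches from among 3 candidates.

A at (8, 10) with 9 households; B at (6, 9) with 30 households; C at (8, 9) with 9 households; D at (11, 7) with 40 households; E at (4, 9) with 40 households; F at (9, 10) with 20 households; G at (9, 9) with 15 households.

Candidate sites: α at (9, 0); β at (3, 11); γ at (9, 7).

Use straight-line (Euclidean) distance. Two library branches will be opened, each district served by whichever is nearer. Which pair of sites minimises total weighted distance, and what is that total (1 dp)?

{β, γ}, total 416.2

Evaluate every pair (each demand assigned to the nearer of the two):
  {β, γ}: total = 416.2
  {α, γ}: total = 542.2
  {α, β}: total = 799.7
Best pair: {β, γ} with total 416.2.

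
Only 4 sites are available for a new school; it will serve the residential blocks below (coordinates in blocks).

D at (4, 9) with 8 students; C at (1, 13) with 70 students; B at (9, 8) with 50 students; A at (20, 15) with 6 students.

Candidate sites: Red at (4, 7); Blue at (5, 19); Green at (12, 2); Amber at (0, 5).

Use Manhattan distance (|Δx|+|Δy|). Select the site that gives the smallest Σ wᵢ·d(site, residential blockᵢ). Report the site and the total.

Red, total 1090 blocks

Total weighted distance at each candidate:
  Red (4, 7): total = 1090
  Blue (5, 19): total = 1652
  Green (12, 2): total = 2236
  Amber (0, 5): total = 1474
Minimum is at Red with total 1090 blocks.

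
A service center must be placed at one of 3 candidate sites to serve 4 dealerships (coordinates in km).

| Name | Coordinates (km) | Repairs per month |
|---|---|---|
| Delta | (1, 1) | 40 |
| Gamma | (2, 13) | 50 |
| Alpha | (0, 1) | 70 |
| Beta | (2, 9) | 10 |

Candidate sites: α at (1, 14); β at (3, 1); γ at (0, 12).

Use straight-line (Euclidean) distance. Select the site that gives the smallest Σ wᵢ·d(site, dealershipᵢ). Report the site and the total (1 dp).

β, total 972.7 km

Total weighted distance at each candidate:
  α (1, 14): total = 1554.4
  β (3, 1): total = 972.7
  γ (0, 12): total = 1359.7
Minimum is at β with total 972.7 km.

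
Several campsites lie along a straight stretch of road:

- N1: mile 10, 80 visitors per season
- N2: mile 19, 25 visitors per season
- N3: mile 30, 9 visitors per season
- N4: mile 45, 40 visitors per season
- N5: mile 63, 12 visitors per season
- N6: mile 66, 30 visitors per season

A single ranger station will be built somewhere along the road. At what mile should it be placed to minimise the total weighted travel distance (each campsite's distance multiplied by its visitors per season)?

For a sum of weighted absolute distances on a line, the optimum is the weighted median (not the mean). Total weight W = 196; half-weight = 98.
Sort by position and accumulate weight:
  mile 10 (N1, w=80) → cum 80
  mile 19 (N2, w=25) → cum 105  ≥ 98 → median here
  mile 30 (N3, w=9) → cum 114
  mile 45 (N4, w=40) → cum 154
  mile 63 (N5, w=12) → cum 166
  mile 66 (N6, w=30) → cum 196
Optimal location: mile 19.

x = 19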